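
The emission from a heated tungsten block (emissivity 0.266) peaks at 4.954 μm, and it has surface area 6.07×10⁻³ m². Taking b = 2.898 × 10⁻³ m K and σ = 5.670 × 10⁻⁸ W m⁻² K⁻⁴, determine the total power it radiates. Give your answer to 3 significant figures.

P ≈ 10.7 W

Wien's law: T = b/λ_max = 2.898×10⁻³/4.954×10⁻⁶ = 584.982 K.
Area A = 6.07×10⁻³ m².
Then P = εσAT⁴ = 0.266×5.670×10⁻⁸×6.07×10⁻³×(584.982)⁴ = 10.7 W.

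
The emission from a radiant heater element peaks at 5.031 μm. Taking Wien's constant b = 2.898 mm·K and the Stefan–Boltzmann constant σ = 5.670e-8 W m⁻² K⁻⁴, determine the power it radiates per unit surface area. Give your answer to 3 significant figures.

Wien's law: T = b/λ_max = 2.898×10⁻³/5.031×10⁻⁶ = 576.029 K.
Then I = σT⁴ = 5.670×10⁻⁸×(576.029)⁴ = 6.24×10³ W/m².

I ≈ 6.24×10³ W/m²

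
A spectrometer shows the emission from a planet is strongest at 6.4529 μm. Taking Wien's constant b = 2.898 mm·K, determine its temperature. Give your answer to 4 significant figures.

T ≈ 449.1 K

Wien's law gives T = b/λ_max = (2.898×10⁻³ m·K)/(6.4529×10⁻⁶ m) = 449.1 K.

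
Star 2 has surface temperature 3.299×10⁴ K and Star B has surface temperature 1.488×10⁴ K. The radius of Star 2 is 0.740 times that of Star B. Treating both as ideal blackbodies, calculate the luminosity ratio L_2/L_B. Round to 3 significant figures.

L ∝ R²T⁴, so L_2/L_B = (R_2/R_B)²(T_2/T_B)⁴ = (0.740)² × (3.299×10⁴/1.488×10⁴)⁴ = 0.5476 × 24.1611 = 13.2.

L_2/L_B ≈ 13.2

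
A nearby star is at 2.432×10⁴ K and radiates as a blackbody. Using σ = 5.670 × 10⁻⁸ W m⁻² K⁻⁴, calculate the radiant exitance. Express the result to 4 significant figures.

I ≈ 1.984×10¹⁰ W/m²

Stefan–Boltzmann: I = σT⁴ = 5.670×10⁻⁸ × (2.432×10⁴)⁴ = 1.984×10¹⁰ W/m².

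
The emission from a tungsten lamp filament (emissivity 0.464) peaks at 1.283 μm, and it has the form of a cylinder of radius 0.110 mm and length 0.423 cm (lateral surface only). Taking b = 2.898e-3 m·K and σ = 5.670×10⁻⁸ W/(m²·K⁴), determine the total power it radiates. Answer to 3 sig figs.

Wien's law: T = b/λ_max = 2.898×10⁻³/1.283×10⁻⁶ = 2258.77 K.
Lateral area A = 2πrL = 2π×1.10×10⁻⁴×4.23×10⁻³ = 2.92357×10⁻⁶ m².
Then P = εσAT⁴ = 0.464×5.670×10⁻⁸×2.92357×10⁻⁶×(2258.77)⁴ = 2.00 W.

P ≈ 2.00 W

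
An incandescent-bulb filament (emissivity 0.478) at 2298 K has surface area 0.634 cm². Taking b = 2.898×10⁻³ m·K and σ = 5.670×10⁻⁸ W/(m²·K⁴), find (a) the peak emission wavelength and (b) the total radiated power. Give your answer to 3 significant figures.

λ_max ≈ 1.26×10³ nm; P ≈ 47.9 W

(a) λ_max = b/T = 2.898×10⁻³/2298 = 1.261×10⁻⁶ m = 1.26×10³ nm.
Area A = 0.634 cm² = 6.34×10⁻⁵ m².
(b) P = εσAT⁴ = 0.478×5.670×10⁻⁸×6.34×10⁻⁵×(2298)⁴ = 47.9 W.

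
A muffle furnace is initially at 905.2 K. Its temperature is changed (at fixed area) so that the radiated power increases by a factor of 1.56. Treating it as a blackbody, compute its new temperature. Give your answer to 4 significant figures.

T₂ ≈ 1012 K

P ∝ T⁴, so T₂/T₁ = (P₂/P₁)^(1/4) = (1.56)^(1/4) = 1.11759.
T₂ = 905.2 × 1.11759 = 1012 K.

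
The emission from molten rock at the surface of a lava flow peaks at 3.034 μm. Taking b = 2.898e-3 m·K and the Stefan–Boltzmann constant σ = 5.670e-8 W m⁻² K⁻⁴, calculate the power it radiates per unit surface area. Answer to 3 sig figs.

Wien's law: T = b/λ_max = 2.898×10⁻³/3.034×10⁻⁶ = 955.175 K.
Then I = σT⁴ = 5.670×10⁻⁸×(955.175)⁴ = 4.72×10⁴ W/m².

I ≈ 4.72×10⁴ W/m²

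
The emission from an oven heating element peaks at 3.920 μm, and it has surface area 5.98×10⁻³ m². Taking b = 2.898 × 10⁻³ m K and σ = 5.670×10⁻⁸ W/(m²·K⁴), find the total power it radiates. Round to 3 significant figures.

P ≈ 101 W

Wien's law: T = b/λ_max = 2.898×10⁻³/3.920×10⁻⁶ = 739.286 K.
Area A = 5.98×10⁻³ m².
Then P = σAT⁴ = 5.670×10⁻⁸×5.98×10⁻³×(739.286)⁴ = 101 W.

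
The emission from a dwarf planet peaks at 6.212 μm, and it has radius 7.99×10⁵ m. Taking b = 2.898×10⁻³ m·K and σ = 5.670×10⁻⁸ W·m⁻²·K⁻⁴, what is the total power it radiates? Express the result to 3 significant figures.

Wien's law: T = b/λ_max = 2.898×10⁻³/6.212×10⁻⁶ = 466.516 K.
Surface area A = 4πR² = 4π(7.99×10⁵ m)² = 8.02238×10¹² m².
Then P = σAT⁴ = 5.670×10⁻⁸×8.02238×10¹²×(466.516)⁴ = 2.15×10¹⁶ W.

P ≈ 2.15×10¹⁶ W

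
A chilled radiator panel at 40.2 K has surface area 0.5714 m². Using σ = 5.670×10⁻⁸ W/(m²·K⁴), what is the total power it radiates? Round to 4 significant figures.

P ≈ 0.08461 W

Area A = 0.5714 m².
P = σAT⁴ = 5.670×10⁻⁸ × 0.5714 × (40.2)⁴ = 0.08461 W.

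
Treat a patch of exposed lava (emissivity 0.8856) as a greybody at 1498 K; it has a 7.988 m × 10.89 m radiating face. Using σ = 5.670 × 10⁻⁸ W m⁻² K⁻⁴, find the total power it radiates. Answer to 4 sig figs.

Area A = 7.988 × 10.89 = 86.9893 m².
P = εσAT⁴ = 0.8856 × 5.670×10⁻⁸ × 86.9893 × (1498)⁴ = 2.200×10⁷ W.

P ≈ 2.200×10⁷ W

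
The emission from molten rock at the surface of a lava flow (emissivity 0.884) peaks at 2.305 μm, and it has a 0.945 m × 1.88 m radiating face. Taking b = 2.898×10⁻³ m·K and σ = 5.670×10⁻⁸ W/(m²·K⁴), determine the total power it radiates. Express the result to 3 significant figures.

Wien's law: T = b/λ_max = 2.898×10⁻³/2.305×10⁻⁶ = 1257.27 K.
Area A = 0.945 × 1.88 = 1.7766 m².
Then P = εσAT⁴ = 0.884×5.670×10⁻⁸×1.7766×(1257.27)⁴ = 2.23×10⁵ W.

P ≈ 2.23×10⁵ W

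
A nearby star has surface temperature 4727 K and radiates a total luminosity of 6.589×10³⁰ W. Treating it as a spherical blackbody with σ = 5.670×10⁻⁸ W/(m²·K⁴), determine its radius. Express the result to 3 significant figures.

L = 4πR²σT⁴ ⇒ R = √(L/(4πσT⁴)).
σT⁴ = 2.83091×10⁷ W/m², so R = √(6.589×10³⁰/(4π×2.83091×10⁷)) = 1.36×10¹¹ m.

R ≈ 1.36×10¹¹ m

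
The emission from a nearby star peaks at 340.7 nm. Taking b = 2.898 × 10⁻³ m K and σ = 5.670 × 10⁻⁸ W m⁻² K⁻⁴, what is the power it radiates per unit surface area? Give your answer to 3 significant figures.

I ≈ 2.97×10⁸ W/m²

Wien's law: T = b/λ_max = 2.898×10⁻³/3.407×10⁻⁷ = 8506.02 K.
Then I = σT⁴ = 5.670×10⁻⁸×(8506.02)⁴ = 2.97×10⁸ W/m².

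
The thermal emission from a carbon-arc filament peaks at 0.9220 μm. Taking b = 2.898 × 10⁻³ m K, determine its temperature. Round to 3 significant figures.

Wien's law gives T = b/λ_max = (2.898×10⁻³ m·K)/(9.220×10⁻⁷ m) = 3.14×10³ K.

T ≈ 3.14×10³ K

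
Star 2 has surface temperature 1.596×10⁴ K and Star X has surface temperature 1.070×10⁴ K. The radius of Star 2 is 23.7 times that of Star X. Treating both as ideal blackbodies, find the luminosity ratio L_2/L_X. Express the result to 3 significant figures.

L_2/L_X ≈ 2.78×10³

L ∝ R²T⁴, so L_2/L_X = (R_2/R_X)²(T_2/T_X)⁴ = (23.7)² × (1.596×10⁴/1.070×10⁴)⁴ = 561.69 × 4.94990 = 2.78×10³.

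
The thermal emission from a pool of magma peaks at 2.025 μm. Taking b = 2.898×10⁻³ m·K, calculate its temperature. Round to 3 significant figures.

Wien's law gives T = b/λ_max = (2.898×10⁻³ m·K)/(2.025×10⁻⁶ m) = 1.43×10³ K.

T ≈ 1.43×10³ K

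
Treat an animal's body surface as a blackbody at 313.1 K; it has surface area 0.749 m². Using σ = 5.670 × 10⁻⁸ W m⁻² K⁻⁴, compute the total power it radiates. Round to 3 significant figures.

P ≈ 408 W

Area A = 0.749 m².
P = σAT⁴ = 5.670×10⁻⁸ × 0.749 × (313.1)⁴ = 408 W.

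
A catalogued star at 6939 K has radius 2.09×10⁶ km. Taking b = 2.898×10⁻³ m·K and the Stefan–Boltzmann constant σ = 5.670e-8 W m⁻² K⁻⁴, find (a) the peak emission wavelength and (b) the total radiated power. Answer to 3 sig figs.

λ_max ≈ 0.418 μm; P ≈ 7.22×10²⁷ W

(a) λ_max = b/T = 2.898×10⁻³/6939 = 4.176×10⁻⁷ m = 0.418 μm.
Surface area A = 4πR² = 4π(2.09×10⁹ m)² = 5.48912×10¹⁹ m².
(b) P = σAT⁴ = 5.670×10⁻⁸×5.48912×10¹⁹×(6939)⁴ = 7.22×10²⁷ W.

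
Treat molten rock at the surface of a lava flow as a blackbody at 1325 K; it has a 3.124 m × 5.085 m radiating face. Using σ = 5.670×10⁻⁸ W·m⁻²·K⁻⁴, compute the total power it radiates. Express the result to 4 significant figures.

P ≈ 2.776×10⁶ W

Area A = 3.124 × 5.085 = 15.8855 m².
P = σAT⁴ = 5.670×10⁻⁸ × 15.8855 × (1325)⁴ = 2.776×10⁶ W.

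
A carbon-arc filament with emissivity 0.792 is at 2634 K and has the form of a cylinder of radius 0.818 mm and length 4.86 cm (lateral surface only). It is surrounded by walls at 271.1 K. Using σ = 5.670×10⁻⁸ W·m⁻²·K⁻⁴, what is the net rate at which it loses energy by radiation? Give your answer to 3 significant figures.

Net loss ≈ 540 W

Lateral area A = 2πrL = 2π×8.18×10⁻⁴×0.0486 = 2.49787×10⁻⁴ m².
Net radiated power P_net = εσA(T⁴ − T₀⁴) = 0.792×5.670×10⁻⁸×2.49787×10⁻⁴×(2634⁴ − 271.1⁴).
T⁴ − T₀⁴ = 4.81352×10¹³ − 5.40155×10⁹ = 4.81298×10¹³ K⁴, so P_net = 540 W.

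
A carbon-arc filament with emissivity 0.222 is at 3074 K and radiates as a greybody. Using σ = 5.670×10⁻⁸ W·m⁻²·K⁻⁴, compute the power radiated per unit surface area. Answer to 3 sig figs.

I ≈ 1.12×10⁶ W/m²

Stefan–Boltzmann: I = εσT⁴ = 0.222 × 5.670×10⁻⁸ × (3074)⁴ = 1.12×10⁶ W/m².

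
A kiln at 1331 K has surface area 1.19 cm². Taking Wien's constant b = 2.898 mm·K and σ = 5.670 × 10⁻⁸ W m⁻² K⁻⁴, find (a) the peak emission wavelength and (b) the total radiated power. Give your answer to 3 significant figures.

(a) λ_max = b/T = 2.898×10⁻³/1331 = 2.177×10⁻⁶ m = 2.18 μm.
Area A = 1.19 cm² = 1.19×10⁻⁴ m².
(b) P = σAT⁴ = 5.670×10⁻⁸×1.19×10⁻⁴×(1331)⁴ = 21.2 W.

λ_max ≈ 2.18 μm; P ≈ 21.2 W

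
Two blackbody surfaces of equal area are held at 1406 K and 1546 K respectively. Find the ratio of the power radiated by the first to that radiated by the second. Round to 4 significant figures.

With equal areas, P₁/P₂ = (T₁/T₂)⁴ = (1406/1546)⁴ = 0.6841.

P₁/P₂ ≈ 0.6841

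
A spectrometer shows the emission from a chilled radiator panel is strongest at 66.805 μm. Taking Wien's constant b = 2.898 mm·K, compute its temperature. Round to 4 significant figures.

T ≈ 43.38 K

Wien's law gives T = b/λ_max = (2.898×10⁻³ m·K)/(6.6805×10⁻⁵ m) = 43.38 K.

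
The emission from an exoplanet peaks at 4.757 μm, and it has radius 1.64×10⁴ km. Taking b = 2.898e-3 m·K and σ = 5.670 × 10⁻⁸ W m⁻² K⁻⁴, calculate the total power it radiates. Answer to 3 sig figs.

P ≈ 2.64×10¹⁹ W

Wien's law: T = b/λ_max = 2.898×10⁻³/4.757×10⁻⁶ = 609.207 K.
Surface area A = 4πR² = 4π(1.64×10⁷ m)² = 3.37985×10¹⁵ m².
Then P = σAT⁴ = 5.670×10⁻⁸×3.37985×10¹⁵×(609.207)⁴ = 2.64×10¹⁹ W.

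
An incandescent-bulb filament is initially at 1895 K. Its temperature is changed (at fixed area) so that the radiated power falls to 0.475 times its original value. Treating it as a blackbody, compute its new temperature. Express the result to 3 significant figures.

T₂ ≈ 1.57×10³ K

P ∝ T⁴, so T₂/T₁ = (P₂/P₁)^(1/4) = (0.475)^(1/4) = 0.830182.
T₂ = 1895 × 0.830182 = 1.57×10³ K.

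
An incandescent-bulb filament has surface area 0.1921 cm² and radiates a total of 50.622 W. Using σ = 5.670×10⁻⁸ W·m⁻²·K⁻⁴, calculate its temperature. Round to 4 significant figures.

T ≈ 2611 K

Area A = 0.1921 cm² = 1.921×10⁻⁵ m².
P = σAT⁴ ⇒ T = (P/(σA))^(1/4) = (50.622/(5.670×10⁻⁸×1.921×10⁻⁵))^(1/4) = 2611 K.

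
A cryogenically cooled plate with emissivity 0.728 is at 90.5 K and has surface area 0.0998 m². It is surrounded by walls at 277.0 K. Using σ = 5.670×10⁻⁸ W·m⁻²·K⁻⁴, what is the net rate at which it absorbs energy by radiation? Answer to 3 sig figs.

Net gain ≈ 24.0 W

Area A = 0.0998 m².
Net radiated power P_net = εσA(T⁴ − T₀⁴) = 0.728×5.670×10⁻⁸×0.0998×(90.5⁴ − 277.0⁴).
T⁴ − T₀⁴ = 6.70802×10⁷ − 5.88734×10⁹ = -5.82026×10⁹ K⁴, so P_net = -24.0 W — negative, meaning a net gain of 24.0 W.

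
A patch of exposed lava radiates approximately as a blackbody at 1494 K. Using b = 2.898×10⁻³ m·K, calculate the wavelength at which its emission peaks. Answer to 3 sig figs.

Wien's displacement law: λ_max = b/T = (2.898×10⁻³ m·K)/(1494 K) = 1.940×10⁻⁶ m.
That is 1.94×10³ nm, in the infrared range.

λ_max ≈ 1.94×10³ nm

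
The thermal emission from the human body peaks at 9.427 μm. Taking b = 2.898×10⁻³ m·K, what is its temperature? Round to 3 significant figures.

Wien's law gives T = b/λ_max = (2.898×10⁻³ m·K)/(9.427×10⁻⁶ m) = 307 K.

T ≈ 307 K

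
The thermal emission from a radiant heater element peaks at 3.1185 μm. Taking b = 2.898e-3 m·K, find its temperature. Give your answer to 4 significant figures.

T ≈ 929.3 K

Wien's law gives T = b/λ_max = (2.898×10⁻³ m·K)/(3.1185×10⁻⁶ m) = 929.3 K.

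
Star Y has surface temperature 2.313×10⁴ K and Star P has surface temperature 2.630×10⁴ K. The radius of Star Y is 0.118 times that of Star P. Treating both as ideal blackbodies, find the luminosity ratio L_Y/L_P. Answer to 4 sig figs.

L_Y/L_P ≈ 8.330×10⁻³

L ∝ R²T⁴, so L_Y/L_P = (R_Y/R_P)²(T_Y/T_P)⁴ = (0.118)² × (2.313×10⁴/2.630×10⁴)⁴ = 0.013924 × 0.598246 = 8.330×10⁻³.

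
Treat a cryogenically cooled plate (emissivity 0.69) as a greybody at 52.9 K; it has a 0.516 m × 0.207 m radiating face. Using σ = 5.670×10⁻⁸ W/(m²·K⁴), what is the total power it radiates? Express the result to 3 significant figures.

P ≈ 0.0327 W

Area A = 0.516 × 0.207 = 0.106812 m².
P = εσAT⁴ = 0.69 × 5.670×10⁻⁸ × 0.106812 × (52.9)⁴ = 0.0327 W.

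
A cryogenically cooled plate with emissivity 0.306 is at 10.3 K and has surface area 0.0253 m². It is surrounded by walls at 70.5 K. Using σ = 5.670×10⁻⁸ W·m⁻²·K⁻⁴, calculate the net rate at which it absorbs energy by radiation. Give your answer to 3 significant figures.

Net gain ≈ 0.0108 W

Area A = 0.0253 m².
Net radiated power P_net = εσA(T⁴ − T₀⁴) = 0.306×5.670×10⁻⁸×0.0253×(10.3⁴ − 70.5⁴).
T⁴ − T₀⁴ = 11255.1 − 2.47034×10⁷ = -2.46921×10⁷ K⁴, so P_net = -0.0108 W — negative, meaning a net gain of 0.0108 W.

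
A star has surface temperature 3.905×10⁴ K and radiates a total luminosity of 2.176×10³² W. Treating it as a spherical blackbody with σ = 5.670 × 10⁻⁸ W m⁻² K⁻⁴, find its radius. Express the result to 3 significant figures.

R ≈ 1.15×10¹⁰ m

L = 4πR²σT⁴ ⇒ R = √(L/(4πσT⁴)).
σT⁴ = 1.31846×10¹¹ W/m², so R = √(2.176×10³²/(4π×1.31846×10¹¹)) = 1.15×10¹⁰ m.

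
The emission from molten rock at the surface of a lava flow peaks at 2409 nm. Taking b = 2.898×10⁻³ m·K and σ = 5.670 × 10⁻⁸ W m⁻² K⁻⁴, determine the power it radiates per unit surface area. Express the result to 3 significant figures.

I ≈ 1.19×10⁵ W/m²

Wien's law: T = b/λ_max = 2.898×10⁻³/2.409×10⁻⁶ = 1202.99 K.
Then I = σT⁴ = 5.670×10⁻⁸×(1202.99)⁴ = 1.19×10⁵ W/m².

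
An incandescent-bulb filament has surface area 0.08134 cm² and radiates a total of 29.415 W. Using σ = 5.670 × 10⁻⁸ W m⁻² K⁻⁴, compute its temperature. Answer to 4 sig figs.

Area A = 0.08134 cm² = 8.134×10⁻⁶ m².
P = σAT⁴ ⇒ T = (P/(σA))^(1/4) = (29.415/(5.670×10⁻⁸×8.134×10⁻⁶))^(1/4) = 2826 K.

T ≈ 2826 K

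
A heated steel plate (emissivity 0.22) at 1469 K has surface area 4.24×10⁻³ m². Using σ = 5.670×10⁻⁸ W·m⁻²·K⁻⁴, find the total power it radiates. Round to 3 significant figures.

Area A = 4.24×10⁻³ m².
P = εσAT⁴ = 0.22 × 5.670×10⁻⁸ × 4.24×10⁻³ × (1469)⁴ = 246 W.

P ≈ 246 W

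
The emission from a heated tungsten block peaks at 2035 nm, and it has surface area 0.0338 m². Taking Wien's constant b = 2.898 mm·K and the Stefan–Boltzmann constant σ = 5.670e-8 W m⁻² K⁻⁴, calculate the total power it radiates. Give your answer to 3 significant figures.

P ≈ 7.88×10³ W

Wien's law: T = b/λ_max = 2.898×10⁻³/2.035×10⁻⁶ = 1424.08 K.
Area A = 0.0338 m².
Then P = σAT⁴ = 5.670×10⁻⁸×0.0338×(1424.08)⁴ = 7.88×10³ W.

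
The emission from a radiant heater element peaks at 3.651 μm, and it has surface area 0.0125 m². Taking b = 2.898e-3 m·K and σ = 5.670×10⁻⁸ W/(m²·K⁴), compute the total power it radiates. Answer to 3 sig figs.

P ≈ 281 W

Wien's law: T = b/λ_max = 2.898×10⁻³/3.651×10⁻⁶ = 793.755 K.
Area A = 0.0125 m².
Then P = σAT⁴ = 5.670×10⁻⁸×0.0125×(793.755)⁴ = 281 W.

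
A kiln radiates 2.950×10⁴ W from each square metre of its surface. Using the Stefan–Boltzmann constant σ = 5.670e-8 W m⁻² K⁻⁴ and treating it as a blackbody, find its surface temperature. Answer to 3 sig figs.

T ≈ 849 K

I = σT⁴, so T = (I/σ)^(1/4) = (2.950×10⁴/(5.670×10⁻⁸))^(1/4) = 849 K.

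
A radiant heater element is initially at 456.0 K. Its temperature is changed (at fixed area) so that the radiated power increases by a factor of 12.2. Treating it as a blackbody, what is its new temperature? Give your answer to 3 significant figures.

T₂ ≈ 852 K

P ∝ T⁴, so T₂/T₁ = (P₂/P₁)^(1/4) = (12.2)^(1/4) = 1.86892.
T₂ = 456.0 × 1.86892 = 852 K.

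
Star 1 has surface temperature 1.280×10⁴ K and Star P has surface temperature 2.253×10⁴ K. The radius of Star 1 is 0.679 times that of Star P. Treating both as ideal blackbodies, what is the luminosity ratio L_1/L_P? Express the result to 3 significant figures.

L_1/L_P ≈ 0.0480

L ∝ R²T⁴, so L_1/L_P = (R_1/R_P)²(T_1/T_P)⁴ = (0.679)² × (1.280×10⁴/2.253×10⁴)⁴ = 0.461041 × 0.104183 = 0.0480.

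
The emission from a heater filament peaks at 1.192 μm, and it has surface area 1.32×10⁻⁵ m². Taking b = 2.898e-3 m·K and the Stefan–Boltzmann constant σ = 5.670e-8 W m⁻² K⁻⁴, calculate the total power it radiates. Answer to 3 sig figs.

Wien's law: T = b/λ_max = 2.898×10⁻³/1.192×10⁻⁶ = 2431.21 K.
Area A = 1.32×10⁻⁵ m².
Then P = σAT⁴ = 5.670×10⁻⁸×1.32×10⁻⁵×(2431.21)⁴ = 26.1 W.

P ≈ 26.1 W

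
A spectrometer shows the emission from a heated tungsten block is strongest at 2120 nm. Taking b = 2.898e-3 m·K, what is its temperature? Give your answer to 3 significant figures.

T ≈ 1.37×10³ K

Wien's law gives T = b/λ_max = (2.898×10⁻³ m·K)/(2.120×10⁻⁶ m) = 1.37×10³ K.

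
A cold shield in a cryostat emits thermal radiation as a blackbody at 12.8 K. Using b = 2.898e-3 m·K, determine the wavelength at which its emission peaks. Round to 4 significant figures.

Wien's displacement law: λ_max = b/T = (2.898×10⁻³ m·K)/(12.8 K) = 2.2641×10⁻⁴ m.
That is 0.2264 mm, in the infrared range.

λ_max ≈ 0.2264 mm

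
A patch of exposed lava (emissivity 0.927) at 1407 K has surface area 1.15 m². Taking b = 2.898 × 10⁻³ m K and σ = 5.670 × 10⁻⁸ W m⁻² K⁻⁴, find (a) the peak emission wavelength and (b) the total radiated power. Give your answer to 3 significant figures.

(a) λ_max = b/T = 2.898×10⁻³/1407 = 2.060×10⁻⁶ m = 2.06 μm.
Area A = 1.15 m².
(b) P = εσAT⁴ = 0.927×5.670×10⁻⁸×1.15×(1407)⁴ = 2.37×10⁵ W.

λ_max ≈ 2.06 μm; P ≈ 2.37×10⁵ W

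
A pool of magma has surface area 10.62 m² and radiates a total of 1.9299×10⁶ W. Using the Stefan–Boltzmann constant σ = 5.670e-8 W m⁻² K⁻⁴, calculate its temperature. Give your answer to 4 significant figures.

T ≈ 1338 K

Area A = 10.62 m².
P = σAT⁴ ⇒ T = (P/(σA))^(1/4) = (1.9299×10⁶/(5.670×10⁻⁸×10.62))^(1/4) = 1338 K.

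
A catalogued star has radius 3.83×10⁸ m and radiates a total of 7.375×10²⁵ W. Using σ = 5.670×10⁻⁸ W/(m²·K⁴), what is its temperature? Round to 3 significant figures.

T ≈ 5.15×10³ K

Surface area A = 4πR² = 4π(3.83×10⁸ m)² = 1.84335×10¹⁸ m².
P = σAT⁴ ⇒ T = (P/(σA))^(1/4) = (7.375×10²⁵/(5.670×10⁻⁸×1.84335×10¹⁸))^(1/4) = 5.15×10³ K.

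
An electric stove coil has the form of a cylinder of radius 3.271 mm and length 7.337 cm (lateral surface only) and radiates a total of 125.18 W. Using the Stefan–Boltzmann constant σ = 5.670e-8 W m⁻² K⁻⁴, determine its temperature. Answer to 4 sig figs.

Lateral area A = 2πrL = 2π×3.271×10⁻³×0.07337 = 1.50792×10⁻³ m².
P = σAT⁴ ⇒ T = (P/(σA))^(1/4) = (125.18/(5.670×10⁻⁸×1.50792×10⁻³))^(1/4) = 1100 K.

T ≈ 1100 K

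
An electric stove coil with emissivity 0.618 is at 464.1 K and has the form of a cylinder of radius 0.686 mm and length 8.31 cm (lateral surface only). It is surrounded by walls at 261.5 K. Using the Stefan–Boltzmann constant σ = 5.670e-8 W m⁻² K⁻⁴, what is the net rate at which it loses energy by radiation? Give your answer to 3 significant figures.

Net loss ≈ 0.524 W

Lateral area A = 2πrL = 2π×6.86×10⁻⁴×0.0831 = 3.58183×10⁻⁴ m².
Net radiated power P_net = εσA(T⁴ − T₀⁴) = 0.618×5.670×10⁻⁸×3.58183×10⁻⁴×(464.1⁴ − 261.5⁴).
T⁴ − T₀⁴ = 4.63923×10¹⁰ − 4.67613×10⁹ = 4.17162×10¹⁰ K⁴, so P_net = 0.524 W.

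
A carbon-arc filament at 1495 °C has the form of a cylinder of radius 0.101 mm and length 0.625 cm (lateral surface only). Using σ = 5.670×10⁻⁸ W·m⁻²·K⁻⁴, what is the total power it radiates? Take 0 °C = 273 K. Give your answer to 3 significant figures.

P ≈ 2.20 W

T = 1495 °C + 273 = 1768 K.
Lateral area A = 2πrL = 2π×1.01×10⁻⁴×6.25×10⁻³ = 3.96626×10⁻⁶ m².
P = σAT⁴ = 5.670×10⁻⁸ × 3.96626×10⁻⁶ × (1768)⁴ = 2.20 W.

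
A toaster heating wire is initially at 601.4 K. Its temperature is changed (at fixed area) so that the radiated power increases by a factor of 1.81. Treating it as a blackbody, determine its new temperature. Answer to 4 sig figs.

T₂ ≈ 697.6 K

P ∝ T⁴, so T₂/T₁ = (P₂/P₁)^(1/4) = (1.81)^(1/4) = 1.15990.
T₂ = 601.4 × 1.15990 = 697.6 K.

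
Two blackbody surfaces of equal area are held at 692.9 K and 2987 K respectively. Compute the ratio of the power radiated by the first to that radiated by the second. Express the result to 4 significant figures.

P₁/P₂ ≈ 2.896×10⁻³

With equal areas, P₁/P₂ = (T₁/T₂)⁴ = (692.9/2987)⁴ = 2.896×10⁻³.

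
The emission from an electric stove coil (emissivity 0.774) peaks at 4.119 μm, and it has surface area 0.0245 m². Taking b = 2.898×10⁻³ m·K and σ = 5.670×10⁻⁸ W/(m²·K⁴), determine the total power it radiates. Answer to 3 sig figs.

Wien's law: T = b/λ_max = 2.898×10⁻³/4.119×10⁻⁶ = 703.569 K.
Area A = 0.0245 m².
Then P = εσAT⁴ = 0.774×5.670×10⁻⁸×0.0245×(703.569)⁴ = 263 W.

P ≈ 263 W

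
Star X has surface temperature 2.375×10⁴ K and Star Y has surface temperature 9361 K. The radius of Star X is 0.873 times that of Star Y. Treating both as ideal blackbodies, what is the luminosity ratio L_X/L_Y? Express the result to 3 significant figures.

L_X/L_Y ≈ 31.6

L ∝ R²T⁴, so L_X/L_Y = (R_X/R_Y)²(T_X/T_Y)⁴ = (0.873)² × (2.375×10⁴/9361)⁴ = 0.762129 × 41.4348 = 31.6.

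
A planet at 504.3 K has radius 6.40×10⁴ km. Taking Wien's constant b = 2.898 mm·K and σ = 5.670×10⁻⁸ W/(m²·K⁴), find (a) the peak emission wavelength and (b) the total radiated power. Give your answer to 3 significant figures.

λ_max ≈ 5.75 μm; P ≈ 1.89×10²⁰ W

(a) λ_max = b/T = 2.898×10⁻³/504.3 = 5.747×10⁻⁶ m = 5.75 μm.
Surface area A = 4πR² = 4π(6.40×10⁷ m)² = 5.14719×10¹⁶ m².
(b) P = σAT⁴ = 5.670×10⁻⁸×5.14719×10¹⁶×(504.3)⁴ = 1.89×10²⁰ W.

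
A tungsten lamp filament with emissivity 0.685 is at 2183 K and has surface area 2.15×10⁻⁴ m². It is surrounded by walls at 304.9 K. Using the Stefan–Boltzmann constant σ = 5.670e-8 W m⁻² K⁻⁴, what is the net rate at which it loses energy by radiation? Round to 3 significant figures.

Net loss ≈ 190 W

Area A = 2.15×10⁻⁴ m².
Net radiated power P_net = εσA(T⁴ − T₀⁴) = 0.685×5.670×10⁻⁸×2.15×10⁻⁴×(2183⁴ − 304.9⁴).
T⁴ − T₀⁴ = 2.27099×10¹³ − 8.64231×10⁹ = 2.27013×10¹³ K⁴, so P_net = 190 W.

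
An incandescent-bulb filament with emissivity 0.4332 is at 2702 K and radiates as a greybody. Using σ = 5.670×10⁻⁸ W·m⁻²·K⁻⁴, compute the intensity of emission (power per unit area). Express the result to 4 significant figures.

Stefan–Boltzmann: I = εσT⁴ = 0.4332 × 5.670×10⁻⁸ × (2702)⁴ = 1.309×10⁶ W/m².

I ≈ 1.309×10⁶ W/m²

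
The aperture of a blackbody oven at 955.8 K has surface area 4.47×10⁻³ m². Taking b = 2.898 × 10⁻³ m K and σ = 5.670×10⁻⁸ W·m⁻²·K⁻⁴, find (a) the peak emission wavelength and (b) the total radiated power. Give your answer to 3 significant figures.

(a) λ_max = b/T = 2.898×10⁻³/955.8 = 3.032×10⁻⁶ m = 3.03 μm.
Area A = 4.47×10⁻³ m².
(b) P = σAT⁴ = 5.670×10⁻⁸×4.47×10⁻³×(955.8)⁴ = 212 W.

λ_max ≈ 3.03 μm; P ≈ 212 W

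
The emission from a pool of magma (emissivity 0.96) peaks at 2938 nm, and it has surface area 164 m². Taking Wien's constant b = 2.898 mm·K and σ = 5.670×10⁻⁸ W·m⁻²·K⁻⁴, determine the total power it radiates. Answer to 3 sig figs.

Wien's law: T = b/λ_max = 2.898×10⁻³/2.938×10⁻⁶ = 986.385 K.
Area A = 164 m².
Then P = εσAT⁴ = 0.96×5.670×10⁻⁸×164×(986.385)⁴ = 8.45×10⁶ W.

P ≈ 8.45×10⁶ W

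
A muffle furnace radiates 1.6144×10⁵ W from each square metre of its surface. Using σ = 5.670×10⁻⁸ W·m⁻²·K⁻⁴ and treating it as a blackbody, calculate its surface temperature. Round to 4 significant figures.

I = σT⁴, so T = (I/σ)^(1/4) = (1.6144×10⁵/(5.670×10⁻⁸))^(1/4) = 1299 K.

T ≈ 1299 K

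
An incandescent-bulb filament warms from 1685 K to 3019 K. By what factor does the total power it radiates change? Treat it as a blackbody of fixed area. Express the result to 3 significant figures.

P ∝ T⁴, so P₂/P₁ = (T₂/T₁)⁴ = (3019/1685)⁴ = (1.79169)⁴ = 10.3.

P₂/P₁ ≈ 10.3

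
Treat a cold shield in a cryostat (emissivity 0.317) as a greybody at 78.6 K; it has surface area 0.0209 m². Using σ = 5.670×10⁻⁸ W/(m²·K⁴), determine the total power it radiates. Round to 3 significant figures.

P ≈ 0.0143 W

Area A = 0.0209 m².
P = εσAT⁴ = 0.317 × 5.670×10⁻⁸ × 0.0209 × (78.6)⁴ = 0.0143 W.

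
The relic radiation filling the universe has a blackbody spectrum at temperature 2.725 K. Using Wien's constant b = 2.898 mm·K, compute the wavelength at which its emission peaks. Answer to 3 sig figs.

Wien's displacement law: λ_max = b/T = (2.898×10⁻³ m·K)/(2.725 K) = 1.063×10⁻³ m.
That is 1.06 mm, in the microwave range.

λ_max ≈ 1.06 mm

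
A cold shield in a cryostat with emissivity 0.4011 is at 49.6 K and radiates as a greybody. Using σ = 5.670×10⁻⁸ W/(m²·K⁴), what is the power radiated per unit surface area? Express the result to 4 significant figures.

Stefan–Boltzmann: I = εσT⁴ = 0.4011 × 5.670×10⁻⁸ × (49.6)⁴ = 0.1376 W/m².

I ≈ 0.1376 W/m²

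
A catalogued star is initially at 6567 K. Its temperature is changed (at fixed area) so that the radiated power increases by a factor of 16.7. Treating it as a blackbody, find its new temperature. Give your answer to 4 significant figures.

T₂ ≈ 1.328×10⁴ K

P ∝ T⁴, so T₂/T₁ = (P₂/P₁)^(1/4) = (16.7)^(1/4) = 2.02153.
T₂ = 6567 × 2.02153 = 1.328×10⁴ K.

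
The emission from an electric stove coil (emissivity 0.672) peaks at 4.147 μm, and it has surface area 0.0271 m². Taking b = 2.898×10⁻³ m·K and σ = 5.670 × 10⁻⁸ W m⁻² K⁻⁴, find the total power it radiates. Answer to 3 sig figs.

Wien's law: T = b/λ_max = 2.898×10⁻³/4.147×10⁻⁶ = 698.818 K.
Area A = 0.0271 m².
Then P = εσAT⁴ = 0.672×5.670×10⁻⁸×0.0271×(698.818)⁴ = 246 W.

P ≈ 246 W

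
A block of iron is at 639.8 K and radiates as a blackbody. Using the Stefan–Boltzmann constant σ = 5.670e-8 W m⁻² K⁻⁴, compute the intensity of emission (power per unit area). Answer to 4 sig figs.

I ≈ 9501 W/m²

Stefan–Boltzmann: I = σT⁴ = 5.670×10⁻⁸ × (639.8)⁴ = 9501 W/m².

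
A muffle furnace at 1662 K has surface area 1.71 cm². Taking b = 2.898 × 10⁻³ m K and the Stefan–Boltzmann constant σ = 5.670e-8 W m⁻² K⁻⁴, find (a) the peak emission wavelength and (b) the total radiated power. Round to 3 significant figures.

(a) λ_max = b/T = 2.898×10⁻³/1662 = 1.744×10⁻⁶ m = 1.74 μm.
Area A = 1.71 cm² = 1.71×10⁻⁴ m².
(b) P = σAT⁴ = 5.670×10⁻⁸×1.71×10⁻⁴×(1662)⁴ = 74.0 W.

λ_max ≈ 1.74 μm; P ≈ 74.0 W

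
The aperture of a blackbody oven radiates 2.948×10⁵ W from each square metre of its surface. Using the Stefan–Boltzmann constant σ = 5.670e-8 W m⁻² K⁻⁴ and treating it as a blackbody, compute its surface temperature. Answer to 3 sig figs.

T ≈ 1.51×10³ K

I = σT⁴, so T = (I/σ)^(1/4) = (2.948×10⁵/(5.670×10⁻⁸))^(1/4) = 1.51×10³ K.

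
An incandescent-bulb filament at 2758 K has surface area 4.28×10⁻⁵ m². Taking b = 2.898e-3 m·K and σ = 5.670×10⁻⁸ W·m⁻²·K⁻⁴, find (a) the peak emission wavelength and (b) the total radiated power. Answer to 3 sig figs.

λ_max ≈ 1.05 μm; P ≈ 140 W

(a) λ_max = b/T = 2.898×10⁻³/2758 = 1.051×10⁻⁶ m = 1.05 μm.
Area A = 4.28×10⁻⁵ m².
(b) P = σAT⁴ = 5.670×10⁻⁸×4.28×10⁻⁵×(2758)⁴ = 140 W.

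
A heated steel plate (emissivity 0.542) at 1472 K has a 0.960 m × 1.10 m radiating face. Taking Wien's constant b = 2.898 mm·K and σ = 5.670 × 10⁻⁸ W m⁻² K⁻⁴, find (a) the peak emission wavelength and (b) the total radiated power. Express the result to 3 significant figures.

λ_max ≈ 1.97 μm; P ≈ 1.52×10⁵ W

(a) λ_max = b/T = 2.898×10⁻³/1472 = 1.969×10⁻⁶ m = 1.97 μm.
Area A = 0.960 × 1.10 = 1.056 m².
(b) P = εσAT⁴ = 0.542×5.670×10⁻⁸×1.056×(1472)⁴ = 1.52×10⁵ W.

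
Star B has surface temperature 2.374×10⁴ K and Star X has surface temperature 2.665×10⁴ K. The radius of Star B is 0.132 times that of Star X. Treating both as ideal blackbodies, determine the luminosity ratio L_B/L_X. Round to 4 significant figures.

L_B/L_X ≈ 0.01097

L ∝ R²T⁴, so L_B/L_X = (R_B/R_X)²(T_B/T_X)⁴ = (0.132)² × (2.374×10⁴/2.665×10⁴)⁴ = 0.017424 × 0.629700 = 0.01097.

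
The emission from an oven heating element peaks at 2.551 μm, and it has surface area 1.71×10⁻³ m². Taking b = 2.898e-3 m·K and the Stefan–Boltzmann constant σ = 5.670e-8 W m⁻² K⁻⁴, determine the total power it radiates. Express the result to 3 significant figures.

Wien's law: T = b/λ_max = 2.898×10⁻³/2.551×10⁻⁶ = 1136.03 K.
Area A = 1.71×10⁻³ m².
Then P = σAT⁴ = 5.670×10⁻⁸×1.71×10⁻³×(1136.03)⁴ = 161 W.

P ≈ 161 W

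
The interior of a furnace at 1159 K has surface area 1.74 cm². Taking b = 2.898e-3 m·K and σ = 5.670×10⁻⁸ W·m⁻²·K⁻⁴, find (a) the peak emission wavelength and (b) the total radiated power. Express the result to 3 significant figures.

λ_max ≈ 2.50 μm; P ≈ 17.8 W

(a) λ_max = b/T = 2.898×10⁻³/1159 = 2.500×10⁻⁶ m = 2.50 μm.
Area A = 1.74 cm² = 1.74×10⁻⁴ m².
(b) P = σAT⁴ = 5.670×10⁻⁸×1.74×10⁻⁴×(1159)⁴ = 17.8 W.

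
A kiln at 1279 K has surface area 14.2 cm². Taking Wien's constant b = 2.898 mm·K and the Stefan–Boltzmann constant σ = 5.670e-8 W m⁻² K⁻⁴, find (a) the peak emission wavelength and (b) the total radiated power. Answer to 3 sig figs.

λ_max ≈ 2.27×10³ nm; P ≈ 215 W

(a) λ_max = b/T = 2.898×10⁻³/1279 = 2.266×10⁻⁶ m = 2.27×10³ nm.
Area A = 14.2 cm² = 1.42×10⁻³ m².
(b) P = σAT⁴ = 5.670×10⁻⁸×1.42×10⁻³×(1279)⁴ = 215 W.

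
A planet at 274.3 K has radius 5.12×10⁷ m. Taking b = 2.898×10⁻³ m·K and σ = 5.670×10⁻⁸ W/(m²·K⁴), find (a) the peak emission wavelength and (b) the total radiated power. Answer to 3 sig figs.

λ_max ≈ 10.6 μm; P ≈ 1.06×10¹⁹ W

(a) λ_max = b/T = 2.898×10⁻³/274.3 = 1.057×10⁻⁵ m = 10.6 μm.
Surface area A = 4πR² = 4π(5.12×10⁷ m)² = 3.29420×10¹⁶ m².
(b) P = σAT⁴ = 5.670×10⁻⁸×3.29420×10¹⁶×(274.3)⁴ = 1.06×10¹⁹ W.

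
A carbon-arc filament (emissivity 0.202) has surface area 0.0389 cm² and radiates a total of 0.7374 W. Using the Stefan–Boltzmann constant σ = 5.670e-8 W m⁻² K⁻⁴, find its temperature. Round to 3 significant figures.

Area A = 0.0389 cm² = 3.89×10⁻⁶ m².
P = εσAT⁴ ⇒ T = (P/(εσA))^(1/4) = (0.7374/(0.202×5.670×10⁻⁸×3.89×10⁻⁶))^(1/4) = 2.02×10³ K.

T ≈ 2.02×10³ K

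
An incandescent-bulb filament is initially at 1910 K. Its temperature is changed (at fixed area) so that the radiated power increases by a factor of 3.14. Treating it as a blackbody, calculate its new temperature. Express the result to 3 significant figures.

T₂ ≈ 2.54×10³ K

P ∝ T⁴, so T₂/T₁ = (P₂/P₁)^(1/4) = (3.14)^(1/4) = 1.33117.
T₂ = 1910 × 1.33117 = 2.54×10³ K.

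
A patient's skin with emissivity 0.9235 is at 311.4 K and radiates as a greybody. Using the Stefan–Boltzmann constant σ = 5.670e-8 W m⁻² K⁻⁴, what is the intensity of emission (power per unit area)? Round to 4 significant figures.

Stefan–Boltzmann: I = εσT⁴ = 0.9235 × 5.670×10⁻⁸ × (311.4)⁴ = 492.4 W/m².

I ≈ 492.4 W/m²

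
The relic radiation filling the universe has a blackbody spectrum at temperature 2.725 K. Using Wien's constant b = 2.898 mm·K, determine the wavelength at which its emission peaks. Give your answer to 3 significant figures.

λ_max ≈ 1.06 mm

Wien's displacement law: λ_max = b/T = (2.898×10⁻³ m·K)/(2.725 K) = 1.063×10⁻³ m.
That is 1.06 mm, in the microwave range.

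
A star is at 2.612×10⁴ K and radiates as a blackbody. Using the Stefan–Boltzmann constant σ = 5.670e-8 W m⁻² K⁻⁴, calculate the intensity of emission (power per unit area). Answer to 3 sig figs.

I ≈ 2.64×10¹⁰ W/m²

Stefan–Boltzmann: I = σT⁴ = 5.670×10⁻⁸ × (2.612×10⁴)⁴ = 2.64×10¹⁰ W/m².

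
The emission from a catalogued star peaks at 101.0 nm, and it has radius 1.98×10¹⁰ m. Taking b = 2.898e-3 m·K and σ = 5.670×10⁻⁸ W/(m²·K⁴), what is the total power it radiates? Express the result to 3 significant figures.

Wien's law: T = b/λ_max = 2.898×10⁻³/1.010×10⁻⁷ = 28693.1 K.
Surface area A = 4πR² = 4π(1.98×10¹⁰ m)² = 4.92652×10²¹ m².
Then P = σAT⁴ = 5.670×10⁻⁸×4.92652×10²¹×(28693.1)⁴ = 1.89×10³² W.

P ≈ 1.89×10³² W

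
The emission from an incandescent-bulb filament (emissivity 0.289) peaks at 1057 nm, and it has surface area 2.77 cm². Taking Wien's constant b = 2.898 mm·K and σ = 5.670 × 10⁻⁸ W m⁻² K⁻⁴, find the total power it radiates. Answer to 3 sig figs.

Wien's law: T = b/λ_max = 2.898×10⁻³/1.057×10⁻⁶ = 2741.72 K.
Area A = 2.77 cm² = 2.77×10⁻⁴ m².
Then P = εσAT⁴ = 0.289×5.670×10⁻⁸×2.77×10⁻⁴×(2741.72)⁴ = 256 W.

P ≈ 256 W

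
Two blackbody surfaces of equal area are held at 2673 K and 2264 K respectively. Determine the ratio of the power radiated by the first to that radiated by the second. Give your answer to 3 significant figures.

With equal areas, P₁/P₂ = (T₁/T₂)⁴ = (2673/2264)⁴ = 1.94.

P₁/P₂ ≈ 1.94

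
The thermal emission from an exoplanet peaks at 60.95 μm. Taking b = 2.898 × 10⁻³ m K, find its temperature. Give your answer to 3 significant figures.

T ≈ 47.5 K

Wien's law gives T = b/λ_max = (2.898×10⁻³ m·K)/(6.095×10⁻⁵ m) = 47.5 K.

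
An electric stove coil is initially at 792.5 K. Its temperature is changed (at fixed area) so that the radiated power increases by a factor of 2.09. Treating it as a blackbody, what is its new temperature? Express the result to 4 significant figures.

T₂ ≈ 952.9 K

P ∝ T⁴, so T₂/T₁ = (P₂/P₁)^(1/4) = (2.09)^(1/4) = 1.20237.
T₂ = 792.5 × 1.20237 = 952.9 K.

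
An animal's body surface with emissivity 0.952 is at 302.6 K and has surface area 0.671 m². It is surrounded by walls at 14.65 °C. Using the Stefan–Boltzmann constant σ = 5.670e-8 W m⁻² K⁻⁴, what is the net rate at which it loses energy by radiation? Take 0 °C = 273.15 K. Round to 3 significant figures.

Net loss ≈ 55.2 W

Surroundings: T = 14.65 °C + 273.15 = 287.80 K.
Area A = 0.671 m².
Net radiated power P_net = εσA(T⁴ − T₀⁴) = 0.952×5.670×10⁻⁸×0.671×(302.6⁴ − 287.80⁴).
T⁴ − T₀⁴ = 8.38447×10⁹ − 6.86062×10⁹ = 1.52385×10⁹ K⁴, so P_net = 55.2 W.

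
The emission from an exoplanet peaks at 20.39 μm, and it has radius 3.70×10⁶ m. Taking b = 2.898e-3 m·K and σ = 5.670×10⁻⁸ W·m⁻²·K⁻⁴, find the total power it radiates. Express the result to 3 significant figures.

P ≈ 3.98×10¹⁵ W

Wien's law: T = b/λ_max = 2.898×10⁻³/2.039×10⁻⁵ = 142.128 K.
Surface area A = 4πR² = 4π(3.70×10⁶ m)² = 1.72034×10¹⁴ m².
Then P = σAT⁴ = 5.670×10⁻⁸×1.72034×10¹⁴×(142.128)⁴ = 3.98×10¹⁵ W.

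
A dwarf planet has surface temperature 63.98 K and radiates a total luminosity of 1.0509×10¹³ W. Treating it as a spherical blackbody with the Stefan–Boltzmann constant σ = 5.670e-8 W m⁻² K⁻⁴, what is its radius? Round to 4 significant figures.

L = 4πR²σT⁴ ⇒ R = √(L/(4πσT⁴)).
σT⁴ = 0.950080 W/m², so R = √(1.0509×10¹³/(4π×0.950080)) = 9.382×10⁵ m.

R ≈ 9.382×10⁵ m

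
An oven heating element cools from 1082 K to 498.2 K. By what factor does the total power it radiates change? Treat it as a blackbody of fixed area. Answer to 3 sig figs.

P ∝ T⁴, so P₂/P₁ = (T₂/T₁)⁴ = (498.2/1082)⁴ = (0.460444)⁴ = 0.0449.

P₂/P₁ ≈ 0.0449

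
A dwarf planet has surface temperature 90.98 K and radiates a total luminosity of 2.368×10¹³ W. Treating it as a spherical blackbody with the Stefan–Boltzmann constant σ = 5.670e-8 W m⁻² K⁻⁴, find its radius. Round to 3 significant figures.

R ≈ 6.96×10⁵ m

L = 4πR²σT⁴ ⇒ R = √(L/(4πσT⁴)).
σT⁴ = 3.88478 W/m², so R = √(2.368×10¹³/(4π×3.88478)) = 6.96×10⁵ m.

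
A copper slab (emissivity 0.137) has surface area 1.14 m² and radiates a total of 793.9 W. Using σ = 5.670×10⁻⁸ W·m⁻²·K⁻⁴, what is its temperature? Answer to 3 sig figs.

T ≈ 547 K

Area A = 1.14 m².
P = εσAT⁴ ⇒ T = (P/(εσA))^(1/4) = (793.9/(0.137×5.670×10⁻⁸×1.14))^(1/4) = 547 K.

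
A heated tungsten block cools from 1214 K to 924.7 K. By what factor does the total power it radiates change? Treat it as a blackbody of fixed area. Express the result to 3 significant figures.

P₂/P₁ ≈ 0.337

P ∝ T⁴, so P₂/P₁ = (T₂/T₁)⁴ = (924.7/1214)⁴ = (0.761697)⁴ = 0.337.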